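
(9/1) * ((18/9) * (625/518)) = 5625/259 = 21.72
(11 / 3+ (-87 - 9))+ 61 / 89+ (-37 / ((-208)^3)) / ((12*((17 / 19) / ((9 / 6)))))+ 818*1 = 237348967865653 / 326768492544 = 726.35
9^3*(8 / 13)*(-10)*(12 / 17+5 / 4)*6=-11634840 / 221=-52646.33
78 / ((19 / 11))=858 / 19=45.16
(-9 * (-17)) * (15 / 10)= 459 / 2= 229.50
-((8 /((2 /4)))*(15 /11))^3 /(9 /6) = -9216000 /1331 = -6924.12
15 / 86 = 0.17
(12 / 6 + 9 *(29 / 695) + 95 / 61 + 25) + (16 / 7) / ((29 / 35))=38963319 / 1229455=31.69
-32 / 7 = -4.57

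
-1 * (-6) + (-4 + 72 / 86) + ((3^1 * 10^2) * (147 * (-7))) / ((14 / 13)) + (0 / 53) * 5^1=-286647.16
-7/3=-2.33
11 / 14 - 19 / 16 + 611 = 68387 / 112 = 610.60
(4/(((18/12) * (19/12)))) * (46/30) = 736/285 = 2.58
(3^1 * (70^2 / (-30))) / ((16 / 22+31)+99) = -2695 / 719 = -3.75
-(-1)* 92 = 92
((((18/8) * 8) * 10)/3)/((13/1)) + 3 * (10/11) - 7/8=7399/1144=6.47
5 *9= 45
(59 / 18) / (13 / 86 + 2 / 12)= 2537 / 246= 10.31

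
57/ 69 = 19/ 23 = 0.83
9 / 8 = 1.12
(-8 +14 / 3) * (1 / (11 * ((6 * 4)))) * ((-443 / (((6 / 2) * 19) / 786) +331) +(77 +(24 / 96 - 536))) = 789955 / 10032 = 78.74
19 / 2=9.50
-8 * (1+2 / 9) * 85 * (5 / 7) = -593.65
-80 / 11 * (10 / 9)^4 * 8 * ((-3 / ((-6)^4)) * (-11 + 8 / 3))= -10000000 / 5845851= -1.71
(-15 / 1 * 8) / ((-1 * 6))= 20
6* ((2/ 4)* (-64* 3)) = -576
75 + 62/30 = 1156/15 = 77.07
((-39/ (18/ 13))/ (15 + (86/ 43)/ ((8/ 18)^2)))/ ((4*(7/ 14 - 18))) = 338/ 21105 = 0.02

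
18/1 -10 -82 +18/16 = -583/8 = -72.88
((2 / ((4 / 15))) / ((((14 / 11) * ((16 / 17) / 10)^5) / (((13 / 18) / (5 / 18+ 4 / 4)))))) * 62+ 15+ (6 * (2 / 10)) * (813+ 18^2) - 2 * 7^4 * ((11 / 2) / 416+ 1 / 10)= 19178293250464443 / 685834240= 27963452.58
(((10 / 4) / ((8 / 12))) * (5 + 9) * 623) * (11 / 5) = 143913 / 2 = 71956.50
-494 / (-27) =494 / 27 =18.30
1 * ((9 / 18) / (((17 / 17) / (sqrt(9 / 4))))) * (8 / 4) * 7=21 / 2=10.50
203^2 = 41209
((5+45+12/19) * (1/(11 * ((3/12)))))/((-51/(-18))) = 23088/3553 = 6.50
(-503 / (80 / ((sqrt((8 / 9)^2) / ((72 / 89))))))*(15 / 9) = -44767 / 3888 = -11.51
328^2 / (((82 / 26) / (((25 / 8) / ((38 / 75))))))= 3997500 / 19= 210394.74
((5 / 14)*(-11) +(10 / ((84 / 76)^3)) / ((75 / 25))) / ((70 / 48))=-64892 / 64827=-1.00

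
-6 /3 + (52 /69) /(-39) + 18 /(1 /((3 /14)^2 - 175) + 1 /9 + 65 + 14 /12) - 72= -624456310682 /8467466445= -73.75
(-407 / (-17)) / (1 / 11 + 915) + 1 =1.03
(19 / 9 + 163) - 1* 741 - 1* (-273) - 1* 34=-336.89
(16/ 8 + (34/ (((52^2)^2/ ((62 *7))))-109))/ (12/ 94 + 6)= -3064118611/ 175478784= -17.46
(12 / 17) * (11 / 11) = 0.71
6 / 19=0.32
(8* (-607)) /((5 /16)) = -77696 /5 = -15539.20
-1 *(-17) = 17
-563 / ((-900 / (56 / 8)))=3941 / 900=4.38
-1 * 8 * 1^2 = -8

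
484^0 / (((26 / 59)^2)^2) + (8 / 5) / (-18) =543453341 / 20563920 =26.43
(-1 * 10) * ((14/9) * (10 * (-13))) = 18200/9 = 2022.22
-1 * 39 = -39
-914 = -914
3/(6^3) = 1/72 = 0.01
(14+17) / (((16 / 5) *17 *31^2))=5 / 8432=0.00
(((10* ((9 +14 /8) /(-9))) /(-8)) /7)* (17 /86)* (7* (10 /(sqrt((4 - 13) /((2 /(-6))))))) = 425* sqrt(3) /1296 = 0.57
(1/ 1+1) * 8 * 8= 128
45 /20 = 9 /4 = 2.25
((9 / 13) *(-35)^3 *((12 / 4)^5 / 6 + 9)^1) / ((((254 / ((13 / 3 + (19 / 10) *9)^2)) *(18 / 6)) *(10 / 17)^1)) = -79557096927 / 52832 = -1505850.56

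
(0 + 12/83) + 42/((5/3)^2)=31674/2075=15.26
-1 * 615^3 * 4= -930433500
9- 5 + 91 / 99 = 487 / 99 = 4.92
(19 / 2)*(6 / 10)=57 / 10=5.70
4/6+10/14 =1.38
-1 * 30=-30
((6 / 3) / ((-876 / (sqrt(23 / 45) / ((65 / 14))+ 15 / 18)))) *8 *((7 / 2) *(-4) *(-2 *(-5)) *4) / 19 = 6272 *sqrt(115) / 811395+ 5600 / 12483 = 0.53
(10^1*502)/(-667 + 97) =-502/57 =-8.81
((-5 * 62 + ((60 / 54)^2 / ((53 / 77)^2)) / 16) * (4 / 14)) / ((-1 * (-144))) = -0.61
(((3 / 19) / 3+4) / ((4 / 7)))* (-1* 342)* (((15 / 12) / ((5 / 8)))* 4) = -19404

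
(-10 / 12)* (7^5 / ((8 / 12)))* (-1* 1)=84035 / 4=21008.75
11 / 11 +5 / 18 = 23 / 18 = 1.28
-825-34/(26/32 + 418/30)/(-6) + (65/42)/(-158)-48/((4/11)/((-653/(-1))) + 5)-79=-28531521845895/31242617588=-913.22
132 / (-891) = -4 / 27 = -0.15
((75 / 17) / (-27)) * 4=-100 / 153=-0.65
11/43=0.26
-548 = -548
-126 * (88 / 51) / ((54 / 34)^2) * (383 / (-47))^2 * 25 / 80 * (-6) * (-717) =-458918003390 / 59643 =-7694415.16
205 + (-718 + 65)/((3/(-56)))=37183/3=12394.33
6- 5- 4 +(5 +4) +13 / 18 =121 / 18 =6.72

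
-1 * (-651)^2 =-423801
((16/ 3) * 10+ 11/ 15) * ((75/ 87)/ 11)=4055/ 957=4.24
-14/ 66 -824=-27199/ 33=-824.21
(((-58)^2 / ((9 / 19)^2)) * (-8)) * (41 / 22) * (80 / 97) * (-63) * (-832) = -92793678315520 / 9603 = -9662988473.97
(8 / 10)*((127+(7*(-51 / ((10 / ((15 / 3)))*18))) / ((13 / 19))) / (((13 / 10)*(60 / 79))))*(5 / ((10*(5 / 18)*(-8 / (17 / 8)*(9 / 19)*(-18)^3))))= 447848867 / 28385510400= 0.02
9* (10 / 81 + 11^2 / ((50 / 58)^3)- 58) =165786589 / 140625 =1178.93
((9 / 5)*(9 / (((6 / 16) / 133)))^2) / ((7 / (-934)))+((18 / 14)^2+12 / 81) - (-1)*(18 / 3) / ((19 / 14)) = -307560497723299 / 125685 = -2447074016.18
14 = 14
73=73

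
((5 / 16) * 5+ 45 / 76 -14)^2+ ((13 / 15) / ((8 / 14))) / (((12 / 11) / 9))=70617781 / 462080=152.83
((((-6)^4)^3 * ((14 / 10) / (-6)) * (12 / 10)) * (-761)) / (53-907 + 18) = -2898929875968 / 5225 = -554819115.02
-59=-59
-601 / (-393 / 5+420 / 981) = 7.69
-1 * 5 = -5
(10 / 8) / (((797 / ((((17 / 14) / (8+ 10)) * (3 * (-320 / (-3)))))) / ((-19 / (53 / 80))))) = -2584000 / 2661183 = -0.97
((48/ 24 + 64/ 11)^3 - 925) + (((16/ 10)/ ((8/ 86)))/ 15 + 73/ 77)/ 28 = -8746785563/ 19565700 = -447.05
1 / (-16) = -1 / 16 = -0.06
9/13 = 0.69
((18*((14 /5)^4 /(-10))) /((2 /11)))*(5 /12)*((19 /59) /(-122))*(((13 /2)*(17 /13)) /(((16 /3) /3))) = 230330331 /71980000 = 3.20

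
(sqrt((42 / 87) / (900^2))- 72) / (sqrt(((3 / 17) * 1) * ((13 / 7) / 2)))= sqrt(9282) * (-1879200 + sqrt(406)) / 1017900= -177.86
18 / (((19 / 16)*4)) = 72 / 19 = 3.79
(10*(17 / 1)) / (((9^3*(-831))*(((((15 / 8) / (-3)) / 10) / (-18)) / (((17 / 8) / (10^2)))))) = -578 / 336555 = -0.00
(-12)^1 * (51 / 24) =-51 / 2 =-25.50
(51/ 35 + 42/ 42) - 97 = -3309/ 35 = -94.54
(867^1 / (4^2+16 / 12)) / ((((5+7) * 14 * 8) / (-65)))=-4335 / 1792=-2.42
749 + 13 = 762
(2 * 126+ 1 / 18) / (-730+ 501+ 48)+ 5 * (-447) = -7286167 / 3258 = -2236.39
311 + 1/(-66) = 20525/66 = 310.98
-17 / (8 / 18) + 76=151 / 4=37.75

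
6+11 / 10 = 71 / 10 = 7.10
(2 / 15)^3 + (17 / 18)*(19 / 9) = 40423 / 20250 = 2.00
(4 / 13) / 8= 1 / 26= 0.04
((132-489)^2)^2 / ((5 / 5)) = 16243247601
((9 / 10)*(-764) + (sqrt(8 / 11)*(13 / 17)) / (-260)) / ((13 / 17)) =-58446 / 65 - sqrt(22) / 1430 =-899.17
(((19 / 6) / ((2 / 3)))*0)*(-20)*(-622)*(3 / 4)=0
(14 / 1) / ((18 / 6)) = 14 / 3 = 4.67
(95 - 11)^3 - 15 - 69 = 592620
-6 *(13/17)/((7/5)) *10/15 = -260/119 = -2.18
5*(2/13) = 10/13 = 0.77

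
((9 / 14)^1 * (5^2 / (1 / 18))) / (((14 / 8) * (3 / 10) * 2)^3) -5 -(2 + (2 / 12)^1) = 3496757 / 14406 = 242.73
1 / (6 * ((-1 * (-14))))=1 / 84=0.01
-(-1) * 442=442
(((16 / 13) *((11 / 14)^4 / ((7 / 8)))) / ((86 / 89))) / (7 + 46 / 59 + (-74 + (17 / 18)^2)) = -99636338736 / 11732776831321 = -0.01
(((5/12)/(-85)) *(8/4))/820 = -1/83640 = -0.00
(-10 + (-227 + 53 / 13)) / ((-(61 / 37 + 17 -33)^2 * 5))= 4145332 / 18327465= 0.23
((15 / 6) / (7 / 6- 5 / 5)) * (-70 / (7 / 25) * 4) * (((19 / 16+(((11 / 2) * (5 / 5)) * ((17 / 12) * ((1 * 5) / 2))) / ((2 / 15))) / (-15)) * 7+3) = 3943875 / 4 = 985968.75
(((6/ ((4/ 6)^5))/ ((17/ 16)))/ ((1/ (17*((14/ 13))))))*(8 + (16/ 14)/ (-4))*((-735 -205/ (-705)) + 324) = -1519790040/ 611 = -2487381.41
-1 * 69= -69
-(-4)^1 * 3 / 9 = 4 / 3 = 1.33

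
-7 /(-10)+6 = 67 /10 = 6.70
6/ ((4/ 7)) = 21/ 2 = 10.50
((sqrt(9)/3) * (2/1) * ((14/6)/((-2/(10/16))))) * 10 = -175/12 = -14.58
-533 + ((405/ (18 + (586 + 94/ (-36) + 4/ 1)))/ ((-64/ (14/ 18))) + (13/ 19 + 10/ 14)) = -24654795967/ 46377632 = -531.61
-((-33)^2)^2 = -1185921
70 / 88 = 35 / 44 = 0.80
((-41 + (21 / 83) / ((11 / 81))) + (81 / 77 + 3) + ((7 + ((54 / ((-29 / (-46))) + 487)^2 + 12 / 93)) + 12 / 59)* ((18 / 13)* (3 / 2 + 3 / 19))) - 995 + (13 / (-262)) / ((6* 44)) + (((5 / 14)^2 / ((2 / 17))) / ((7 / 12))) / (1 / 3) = 562438229745078469606349 / 748142084107353936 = 751779.96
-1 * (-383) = 383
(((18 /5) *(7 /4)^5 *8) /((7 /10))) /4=21609 /128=168.82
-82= -82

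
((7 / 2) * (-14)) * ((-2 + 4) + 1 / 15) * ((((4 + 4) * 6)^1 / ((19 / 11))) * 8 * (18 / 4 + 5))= -1069376 / 5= -213875.20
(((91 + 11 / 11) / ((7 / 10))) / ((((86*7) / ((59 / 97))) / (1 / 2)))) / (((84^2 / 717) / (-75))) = -40540375 / 80116568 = -0.51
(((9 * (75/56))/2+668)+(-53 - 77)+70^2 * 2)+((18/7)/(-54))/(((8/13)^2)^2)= 127103321/12288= 10343.69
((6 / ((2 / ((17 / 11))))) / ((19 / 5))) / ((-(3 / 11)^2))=-935 / 57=-16.40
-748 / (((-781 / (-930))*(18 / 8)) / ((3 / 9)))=-84320 / 639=-131.96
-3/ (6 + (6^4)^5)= -1/ 1218719480020994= -0.00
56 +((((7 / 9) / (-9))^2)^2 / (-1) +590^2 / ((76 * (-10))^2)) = 14073551955401 / 248637860496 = 56.60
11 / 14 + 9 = 137 / 14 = 9.79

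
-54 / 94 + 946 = 44435 / 47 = 945.43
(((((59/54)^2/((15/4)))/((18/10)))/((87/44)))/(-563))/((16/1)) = -38291/3856372092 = -0.00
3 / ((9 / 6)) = 2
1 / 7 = 0.14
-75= -75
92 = 92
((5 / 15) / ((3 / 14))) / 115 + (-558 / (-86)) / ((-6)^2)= 34493 / 178020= 0.19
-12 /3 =-4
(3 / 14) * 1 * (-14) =-3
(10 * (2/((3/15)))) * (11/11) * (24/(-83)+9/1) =871.08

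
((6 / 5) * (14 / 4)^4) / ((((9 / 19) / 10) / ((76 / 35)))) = 123823 / 15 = 8254.87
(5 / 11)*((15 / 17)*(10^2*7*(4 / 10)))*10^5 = 2100000000 / 187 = 11229946.52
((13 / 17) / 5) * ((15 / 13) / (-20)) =-3 / 340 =-0.01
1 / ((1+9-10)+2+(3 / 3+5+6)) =1 / 14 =0.07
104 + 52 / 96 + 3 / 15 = 12569 / 120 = 104.74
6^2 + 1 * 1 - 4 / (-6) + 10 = 143 / 3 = 47.67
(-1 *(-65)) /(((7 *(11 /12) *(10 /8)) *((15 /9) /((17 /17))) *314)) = 936 /60445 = 0.02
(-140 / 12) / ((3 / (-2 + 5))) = -35 / 3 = -11.67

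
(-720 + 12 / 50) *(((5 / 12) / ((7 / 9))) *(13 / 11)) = -350883 / 770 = -455.69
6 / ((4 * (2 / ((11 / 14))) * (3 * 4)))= 11 / 224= 0.05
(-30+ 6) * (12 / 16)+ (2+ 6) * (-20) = -178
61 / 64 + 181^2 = 2096765 / 64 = 32761.95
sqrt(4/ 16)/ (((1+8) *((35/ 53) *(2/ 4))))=0.17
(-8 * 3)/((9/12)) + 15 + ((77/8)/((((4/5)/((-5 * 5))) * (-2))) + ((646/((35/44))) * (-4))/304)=274859/2240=122.70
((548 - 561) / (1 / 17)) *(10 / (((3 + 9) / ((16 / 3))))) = -8840 / 9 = -982.22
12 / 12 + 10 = 11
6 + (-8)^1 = -2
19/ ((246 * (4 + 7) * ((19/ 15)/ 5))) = 25/ 902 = 0.03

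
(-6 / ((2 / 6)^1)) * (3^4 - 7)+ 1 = -1331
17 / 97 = 0.18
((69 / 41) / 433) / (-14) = -69 / 248542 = -0.00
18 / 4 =9 / 2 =4.50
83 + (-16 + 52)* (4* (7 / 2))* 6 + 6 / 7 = 21755 / 7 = 3107.86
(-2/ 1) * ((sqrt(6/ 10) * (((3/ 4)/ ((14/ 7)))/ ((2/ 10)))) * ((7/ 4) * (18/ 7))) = -27 * sqrt(15)/ 8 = -13.07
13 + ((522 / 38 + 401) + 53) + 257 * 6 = 38432 / 19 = 2022.74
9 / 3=3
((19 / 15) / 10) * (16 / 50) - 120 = -224924 / 1875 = -119.96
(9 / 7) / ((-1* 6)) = -3 / 14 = -0.21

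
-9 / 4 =-2.25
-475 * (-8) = 3800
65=65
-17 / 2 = -8.50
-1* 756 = -756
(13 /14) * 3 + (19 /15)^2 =13829 /3150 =4.39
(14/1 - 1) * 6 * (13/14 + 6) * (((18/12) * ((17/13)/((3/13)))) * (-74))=-2379507/7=-339929.57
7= 7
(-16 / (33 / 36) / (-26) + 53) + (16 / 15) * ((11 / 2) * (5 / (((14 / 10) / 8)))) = 664535 / 3003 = 221.29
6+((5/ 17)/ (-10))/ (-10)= 2041/ 340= 6.00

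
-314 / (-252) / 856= 157 / 107856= 0.00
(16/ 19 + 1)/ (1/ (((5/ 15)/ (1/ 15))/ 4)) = 175/ 76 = 2.30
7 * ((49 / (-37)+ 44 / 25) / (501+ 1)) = 2821 / 464350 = 0.01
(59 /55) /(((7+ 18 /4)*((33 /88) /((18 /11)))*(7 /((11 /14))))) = 2832 /61985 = 0.05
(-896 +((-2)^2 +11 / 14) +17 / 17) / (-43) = 20.70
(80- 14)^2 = 4356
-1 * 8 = -8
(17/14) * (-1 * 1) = -17/14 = -1.21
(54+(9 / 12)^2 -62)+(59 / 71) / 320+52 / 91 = -1091567 / 159040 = -6.86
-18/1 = -18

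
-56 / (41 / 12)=-672 / 41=-16.39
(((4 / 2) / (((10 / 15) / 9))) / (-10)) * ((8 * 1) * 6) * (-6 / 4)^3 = 2187 / 5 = 437.40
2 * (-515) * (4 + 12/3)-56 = -8296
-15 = -15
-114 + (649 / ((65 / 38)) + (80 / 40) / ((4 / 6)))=17447 / 65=268.42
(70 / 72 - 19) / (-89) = 649 / 3204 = 0.20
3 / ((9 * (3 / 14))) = 14 / 9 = 1.56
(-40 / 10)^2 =16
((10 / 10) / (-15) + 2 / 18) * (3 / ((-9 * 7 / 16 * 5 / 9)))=-32 / 525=-0.06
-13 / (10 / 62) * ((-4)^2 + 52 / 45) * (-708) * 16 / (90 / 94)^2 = 2595075801344 / 151875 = 17086918.86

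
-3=-3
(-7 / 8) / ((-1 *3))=7 / 24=0.29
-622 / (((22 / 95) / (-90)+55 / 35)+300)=-9306675 / 4512224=-2.06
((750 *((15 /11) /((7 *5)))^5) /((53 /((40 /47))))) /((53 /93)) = 677970000 /357357764759611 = 0.00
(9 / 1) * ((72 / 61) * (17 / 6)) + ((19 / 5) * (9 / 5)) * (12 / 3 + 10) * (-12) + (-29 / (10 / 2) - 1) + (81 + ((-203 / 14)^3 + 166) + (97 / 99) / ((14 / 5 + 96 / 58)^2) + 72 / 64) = -247371969983777 / 63004283100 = -3926.27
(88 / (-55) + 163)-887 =-3628 / 5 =-725.60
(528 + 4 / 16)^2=4464769 / 16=279048.06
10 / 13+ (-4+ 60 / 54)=-248 / 117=-2.12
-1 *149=-149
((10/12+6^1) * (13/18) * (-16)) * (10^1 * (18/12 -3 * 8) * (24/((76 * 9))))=106600/171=623.39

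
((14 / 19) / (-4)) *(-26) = 91 / 19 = 4.79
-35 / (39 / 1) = -35 / 39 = -0.90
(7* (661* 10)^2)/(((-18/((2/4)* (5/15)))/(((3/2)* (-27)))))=229383525/2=114691762.50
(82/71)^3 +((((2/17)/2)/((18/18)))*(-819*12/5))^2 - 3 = 34566700511899/2585906975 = 13367.34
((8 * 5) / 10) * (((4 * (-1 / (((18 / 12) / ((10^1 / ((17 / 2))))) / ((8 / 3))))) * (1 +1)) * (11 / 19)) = -112640 / 2907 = -38.75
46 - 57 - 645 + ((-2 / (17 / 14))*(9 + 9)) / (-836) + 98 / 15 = -34611436 / 53295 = -649.43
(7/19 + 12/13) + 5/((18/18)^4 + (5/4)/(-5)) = 5897/741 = 7.96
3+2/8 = 13/4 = 3.25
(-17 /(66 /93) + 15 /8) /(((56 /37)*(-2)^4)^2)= -0.04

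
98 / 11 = 8.91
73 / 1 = 73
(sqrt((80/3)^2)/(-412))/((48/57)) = -95/1236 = -0.08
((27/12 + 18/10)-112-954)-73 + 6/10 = -22687/20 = -1134.35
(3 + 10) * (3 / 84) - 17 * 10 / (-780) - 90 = -97535 / 1092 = -89.32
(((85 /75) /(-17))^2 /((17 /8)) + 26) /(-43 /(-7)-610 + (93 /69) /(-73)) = -584464937 /13573681875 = -0.04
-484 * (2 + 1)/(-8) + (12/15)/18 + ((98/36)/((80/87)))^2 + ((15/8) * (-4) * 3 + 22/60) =38747561/230400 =168.18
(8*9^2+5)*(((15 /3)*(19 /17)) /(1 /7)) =25543.82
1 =1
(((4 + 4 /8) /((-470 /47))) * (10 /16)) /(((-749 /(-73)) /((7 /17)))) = -657 /58208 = -0.01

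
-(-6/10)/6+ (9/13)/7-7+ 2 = -4369/910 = -4.80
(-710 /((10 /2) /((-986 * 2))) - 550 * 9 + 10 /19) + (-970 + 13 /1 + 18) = 5208575 /19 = 274135.53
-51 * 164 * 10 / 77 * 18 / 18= -83640 / 77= -1086.23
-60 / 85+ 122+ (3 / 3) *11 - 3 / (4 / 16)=120.29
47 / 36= 1.31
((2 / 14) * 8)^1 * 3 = 24 / 7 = 3.43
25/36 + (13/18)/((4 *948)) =47413/68256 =0.69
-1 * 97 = -97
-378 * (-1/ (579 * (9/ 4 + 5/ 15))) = 1512/ 5983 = 0.25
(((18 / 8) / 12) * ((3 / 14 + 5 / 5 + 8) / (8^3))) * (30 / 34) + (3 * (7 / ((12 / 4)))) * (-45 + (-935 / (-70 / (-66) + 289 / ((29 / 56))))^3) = -2119762084908832702718445 / 6095986832779227840512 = -347.73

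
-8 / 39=-0.21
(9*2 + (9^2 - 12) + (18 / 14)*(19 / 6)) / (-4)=-1275 / 56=-22.77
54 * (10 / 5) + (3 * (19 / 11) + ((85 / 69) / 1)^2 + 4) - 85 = 33.70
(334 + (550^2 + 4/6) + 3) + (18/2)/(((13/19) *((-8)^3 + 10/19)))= 114776071595/379002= 302837.64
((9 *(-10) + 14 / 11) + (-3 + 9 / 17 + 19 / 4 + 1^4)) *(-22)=63915 / 34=1879.85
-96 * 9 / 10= -432 / 5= -86.40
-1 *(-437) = 437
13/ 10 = 1.30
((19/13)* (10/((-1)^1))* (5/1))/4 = -475/26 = -18.27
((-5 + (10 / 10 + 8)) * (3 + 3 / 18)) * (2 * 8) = 608 / 3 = 202.67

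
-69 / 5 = -13.80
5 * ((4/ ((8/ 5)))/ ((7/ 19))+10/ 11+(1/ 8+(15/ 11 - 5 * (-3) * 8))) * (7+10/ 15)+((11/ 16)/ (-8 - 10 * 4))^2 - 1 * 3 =224767460453/ 45416448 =4949.03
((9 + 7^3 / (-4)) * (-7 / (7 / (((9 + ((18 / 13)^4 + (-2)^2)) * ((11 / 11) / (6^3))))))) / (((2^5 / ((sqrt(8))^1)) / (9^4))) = 35530143669 * sqrt(2) / 14623232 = 3436.12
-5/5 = -1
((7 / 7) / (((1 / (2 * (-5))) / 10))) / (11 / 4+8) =-400 / 43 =-9.30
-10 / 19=-0.53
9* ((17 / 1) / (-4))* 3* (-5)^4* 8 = -573750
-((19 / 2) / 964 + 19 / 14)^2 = -1.87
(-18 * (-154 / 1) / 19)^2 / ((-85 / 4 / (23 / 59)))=-706926528 / 1810415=-390.48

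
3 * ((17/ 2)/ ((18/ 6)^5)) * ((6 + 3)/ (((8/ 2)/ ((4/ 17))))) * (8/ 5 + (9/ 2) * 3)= 151/ 180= 0.84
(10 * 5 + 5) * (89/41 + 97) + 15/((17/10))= 5463.21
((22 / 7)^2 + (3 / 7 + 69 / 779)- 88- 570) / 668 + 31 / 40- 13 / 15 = -811712387 / 764946840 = -1.06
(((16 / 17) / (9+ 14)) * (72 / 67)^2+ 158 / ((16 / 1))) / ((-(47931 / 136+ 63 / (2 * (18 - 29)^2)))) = -16858237033 / 599238876945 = -0.03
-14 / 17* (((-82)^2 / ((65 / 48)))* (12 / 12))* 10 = -9037056 / 221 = -40891.66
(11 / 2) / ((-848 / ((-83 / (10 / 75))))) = 13695 / 3392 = 4.04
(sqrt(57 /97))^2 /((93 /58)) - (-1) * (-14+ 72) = 175508 /3007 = 58.37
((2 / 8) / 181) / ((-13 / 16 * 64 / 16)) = -0.00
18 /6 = 3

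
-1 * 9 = -9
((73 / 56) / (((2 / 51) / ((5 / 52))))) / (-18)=-6205 / 34944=-0.18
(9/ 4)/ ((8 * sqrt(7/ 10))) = 9 * sqrt(70)/ 224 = 0.34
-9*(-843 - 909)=15768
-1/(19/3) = -3/19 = -0.16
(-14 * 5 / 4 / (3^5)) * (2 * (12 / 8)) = -35 / 162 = -0.22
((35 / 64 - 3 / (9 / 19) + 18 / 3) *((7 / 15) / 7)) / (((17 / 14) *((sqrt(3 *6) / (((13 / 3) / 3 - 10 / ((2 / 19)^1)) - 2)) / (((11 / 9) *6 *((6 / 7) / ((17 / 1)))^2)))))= -19393 *sqrt(2) / 5571342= -0.00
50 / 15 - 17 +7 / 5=-12.27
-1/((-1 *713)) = 1/713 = 0.00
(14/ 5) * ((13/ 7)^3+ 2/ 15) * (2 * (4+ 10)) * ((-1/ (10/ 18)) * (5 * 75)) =-2422152/ 7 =-346021.71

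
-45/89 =-0.51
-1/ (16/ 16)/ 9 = -1/ 9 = -0.11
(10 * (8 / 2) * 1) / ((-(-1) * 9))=40 / 9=4.44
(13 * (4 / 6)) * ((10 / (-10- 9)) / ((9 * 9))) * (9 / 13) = -20 / 513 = -0.04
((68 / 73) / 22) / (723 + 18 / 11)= 34 / 581883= 0.00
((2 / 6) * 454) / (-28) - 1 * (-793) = 33079 / 42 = 787.60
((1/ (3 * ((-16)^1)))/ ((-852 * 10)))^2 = 1/ 167248281600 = 0.00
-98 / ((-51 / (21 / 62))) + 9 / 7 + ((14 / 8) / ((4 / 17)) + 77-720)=-37399137 / 59024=-633.63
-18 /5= -3.60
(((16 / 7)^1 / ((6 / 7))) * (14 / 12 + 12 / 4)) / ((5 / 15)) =100 / 3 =33.33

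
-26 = -26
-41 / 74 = -0.55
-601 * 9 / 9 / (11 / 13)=-7813 / 11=-710.27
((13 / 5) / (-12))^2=169 / 3600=0.05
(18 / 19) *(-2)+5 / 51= -1741 / 969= -1.80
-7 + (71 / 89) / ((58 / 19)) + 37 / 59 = -1861321 / 304558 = -6.11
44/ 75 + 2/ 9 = 0.81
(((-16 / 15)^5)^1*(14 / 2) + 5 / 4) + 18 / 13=-277647289 / 39487500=-7.03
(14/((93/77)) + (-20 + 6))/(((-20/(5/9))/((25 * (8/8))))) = 1.67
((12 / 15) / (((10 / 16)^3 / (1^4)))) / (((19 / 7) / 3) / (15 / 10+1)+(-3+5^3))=2688 / 100375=0.03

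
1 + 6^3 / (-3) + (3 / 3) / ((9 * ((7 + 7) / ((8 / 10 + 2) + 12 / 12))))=-44711 / 630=-70.97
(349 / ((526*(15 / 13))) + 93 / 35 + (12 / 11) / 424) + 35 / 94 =5458812503 / 1513357230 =3.61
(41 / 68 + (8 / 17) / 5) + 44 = 15197 / 340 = 44.70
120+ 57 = 177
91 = 91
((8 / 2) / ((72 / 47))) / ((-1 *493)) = -47 / 8874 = -0.01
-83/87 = -0.95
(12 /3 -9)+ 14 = 9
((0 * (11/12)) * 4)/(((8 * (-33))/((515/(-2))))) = 0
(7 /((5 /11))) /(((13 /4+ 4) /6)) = 12.74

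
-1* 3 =-3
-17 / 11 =-1.55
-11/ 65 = -0.17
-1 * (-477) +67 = 544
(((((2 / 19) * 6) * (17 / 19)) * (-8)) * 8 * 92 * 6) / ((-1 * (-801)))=-800768 / 32129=-24.92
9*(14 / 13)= 126 / 13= 9.69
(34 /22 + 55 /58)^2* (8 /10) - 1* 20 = -7644819 /508805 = -15.03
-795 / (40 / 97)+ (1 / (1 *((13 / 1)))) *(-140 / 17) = -3409603 / 1768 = -1928.51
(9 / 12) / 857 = 3 / 3428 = 0.00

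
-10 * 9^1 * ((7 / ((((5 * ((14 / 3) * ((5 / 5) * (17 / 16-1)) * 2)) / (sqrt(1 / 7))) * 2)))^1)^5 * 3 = -419904 * sqrt(7) / 214375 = -5.18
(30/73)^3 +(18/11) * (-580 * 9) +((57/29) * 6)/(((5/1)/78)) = -5185850753988/620482115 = -8357.78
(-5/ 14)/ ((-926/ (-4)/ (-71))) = 355/ 3241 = 0.11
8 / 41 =0.20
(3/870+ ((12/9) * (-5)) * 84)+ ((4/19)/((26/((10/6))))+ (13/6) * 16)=-37628413/71630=-525.32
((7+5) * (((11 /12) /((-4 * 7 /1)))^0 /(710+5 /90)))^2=46656 /163353961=0.00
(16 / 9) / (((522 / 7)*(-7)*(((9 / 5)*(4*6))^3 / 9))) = -125 / 328784832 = -0.00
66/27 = 22/9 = 2.44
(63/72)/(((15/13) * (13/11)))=77/120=0.64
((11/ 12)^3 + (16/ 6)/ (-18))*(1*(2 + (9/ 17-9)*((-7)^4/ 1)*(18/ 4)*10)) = -8362664725/ 14688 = -569353.54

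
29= 29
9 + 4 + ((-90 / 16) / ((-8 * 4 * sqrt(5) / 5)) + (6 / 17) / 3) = 45 * sqrt(5) / 256 + 223 / 17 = 13.51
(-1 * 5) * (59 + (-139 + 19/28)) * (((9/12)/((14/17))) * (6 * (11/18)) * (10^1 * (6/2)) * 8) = 31149525/98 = 317852.30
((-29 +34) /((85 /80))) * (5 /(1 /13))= 5200 /17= 305.88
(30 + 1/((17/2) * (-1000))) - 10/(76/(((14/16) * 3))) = 29.65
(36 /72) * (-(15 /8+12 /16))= -21 /16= -1.31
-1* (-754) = 754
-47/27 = -1.74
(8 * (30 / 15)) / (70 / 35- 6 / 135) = 90 / 11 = 8.18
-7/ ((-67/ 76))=532/ 67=7.94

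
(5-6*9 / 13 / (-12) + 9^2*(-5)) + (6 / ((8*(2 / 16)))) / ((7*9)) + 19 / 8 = -867449 / 2184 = -397.18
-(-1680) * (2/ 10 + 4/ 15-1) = -896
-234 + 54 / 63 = -1632 / 7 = -233.14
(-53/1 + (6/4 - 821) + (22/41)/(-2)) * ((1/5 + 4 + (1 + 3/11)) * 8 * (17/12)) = -366208339/6765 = -54132.79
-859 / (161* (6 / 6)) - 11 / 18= -17233 / 2898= -5.95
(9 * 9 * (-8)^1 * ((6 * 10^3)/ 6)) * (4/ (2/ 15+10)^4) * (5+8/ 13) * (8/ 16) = -37418203125/ 54213536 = -690.20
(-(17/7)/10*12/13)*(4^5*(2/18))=-34816/1365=-25.51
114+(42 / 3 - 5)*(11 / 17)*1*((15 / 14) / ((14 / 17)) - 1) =385689 / 3332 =115.75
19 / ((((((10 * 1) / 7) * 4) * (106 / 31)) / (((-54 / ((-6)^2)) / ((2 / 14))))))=-86583 / 8480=-10.21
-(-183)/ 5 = 183/ 5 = 36.60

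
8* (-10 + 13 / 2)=-28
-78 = -78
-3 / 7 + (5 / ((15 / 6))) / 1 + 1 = 2.57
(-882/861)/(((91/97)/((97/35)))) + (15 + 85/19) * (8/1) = 54146174/354445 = 152.76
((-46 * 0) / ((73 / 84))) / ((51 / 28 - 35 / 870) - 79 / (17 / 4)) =0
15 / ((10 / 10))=15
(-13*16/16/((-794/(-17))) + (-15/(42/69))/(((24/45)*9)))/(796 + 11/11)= -240651/35437808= -0.01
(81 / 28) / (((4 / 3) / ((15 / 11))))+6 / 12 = 3.46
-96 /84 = -8 /7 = -1.14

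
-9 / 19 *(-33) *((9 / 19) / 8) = 2673 / 2888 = 0.93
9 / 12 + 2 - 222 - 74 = -1173 / 4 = -293.25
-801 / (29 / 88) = -2430.62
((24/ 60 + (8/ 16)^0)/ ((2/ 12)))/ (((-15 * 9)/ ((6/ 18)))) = -0.02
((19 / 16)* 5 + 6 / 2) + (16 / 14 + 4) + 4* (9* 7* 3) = 86249 / 112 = 770.08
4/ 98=2/ 49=0.04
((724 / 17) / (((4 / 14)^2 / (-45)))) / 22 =-399105 / 374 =-1067.13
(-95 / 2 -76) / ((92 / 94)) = -11609 / 92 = -126.18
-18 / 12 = -3 / 2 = -1.50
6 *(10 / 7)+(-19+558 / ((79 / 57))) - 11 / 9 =390.96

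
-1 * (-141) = 141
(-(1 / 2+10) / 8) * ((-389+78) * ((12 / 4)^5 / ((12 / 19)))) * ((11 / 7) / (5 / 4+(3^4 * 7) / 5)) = 78973785 / 36688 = 2152.58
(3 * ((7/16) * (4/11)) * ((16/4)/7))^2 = 9/121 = 0.07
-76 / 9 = -8.44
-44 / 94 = -22 / 47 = -0.47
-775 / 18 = -43.06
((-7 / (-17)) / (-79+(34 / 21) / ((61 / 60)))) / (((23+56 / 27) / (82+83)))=-13315995 / 380406977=-0.04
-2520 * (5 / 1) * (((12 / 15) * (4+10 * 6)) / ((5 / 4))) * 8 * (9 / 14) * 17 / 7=-45121536 / 7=-6445933.71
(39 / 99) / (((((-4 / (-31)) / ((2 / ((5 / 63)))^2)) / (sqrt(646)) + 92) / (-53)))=-206635006401268536 / 910513613112113989 + 706448925 * sqrt(646) / 910513613112113989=-0.23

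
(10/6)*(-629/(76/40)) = -31450/57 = -551.75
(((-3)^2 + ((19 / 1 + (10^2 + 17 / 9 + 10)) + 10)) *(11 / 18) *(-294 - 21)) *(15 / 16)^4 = -2921428125 / 131072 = -22288.73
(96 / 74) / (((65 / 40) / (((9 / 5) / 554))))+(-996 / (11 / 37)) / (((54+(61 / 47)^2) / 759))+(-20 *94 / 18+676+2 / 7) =-232792157601261542 / 5162561352585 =-45092.38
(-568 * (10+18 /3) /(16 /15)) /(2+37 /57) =-485640 /151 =-3216.16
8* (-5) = -40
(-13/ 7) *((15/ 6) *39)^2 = -494325/ 28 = -17654.46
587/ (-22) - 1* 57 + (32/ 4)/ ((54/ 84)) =-14105/ 198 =-71.24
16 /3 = 5.33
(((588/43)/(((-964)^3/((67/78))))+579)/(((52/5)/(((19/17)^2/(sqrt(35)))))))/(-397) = -52335777394704149 * sqrt(35)/10456892589948162176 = -0.03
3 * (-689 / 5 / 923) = -159 / 355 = -0.45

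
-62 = -62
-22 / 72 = -11 / 36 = -0.31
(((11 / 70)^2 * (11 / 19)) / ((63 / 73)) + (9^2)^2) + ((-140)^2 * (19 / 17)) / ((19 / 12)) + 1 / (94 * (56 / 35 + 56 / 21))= 3058712513430859 / 149963990400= 20396.31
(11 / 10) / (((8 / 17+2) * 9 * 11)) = 17 / 3780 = 0.00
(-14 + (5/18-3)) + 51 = 34.28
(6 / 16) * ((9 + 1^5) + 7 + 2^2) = 63 / 8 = 7.88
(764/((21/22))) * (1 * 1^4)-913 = -2365/21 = -112.62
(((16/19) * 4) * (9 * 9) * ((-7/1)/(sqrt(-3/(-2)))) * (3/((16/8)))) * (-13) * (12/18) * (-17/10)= -1336608 * sqrt(6)/95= -34463.24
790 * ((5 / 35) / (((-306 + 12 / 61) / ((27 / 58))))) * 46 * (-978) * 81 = 395112845970 / 631127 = 626043.33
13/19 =0.68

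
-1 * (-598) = 598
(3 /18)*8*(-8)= -32 /3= -10.67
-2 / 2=-1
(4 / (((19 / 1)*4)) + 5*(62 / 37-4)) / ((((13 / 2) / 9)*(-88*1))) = 73197 / 402116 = 0.18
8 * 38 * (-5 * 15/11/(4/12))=-68400/11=-6218.18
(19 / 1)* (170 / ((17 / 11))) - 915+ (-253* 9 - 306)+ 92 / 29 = -40740 / 29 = -1404.83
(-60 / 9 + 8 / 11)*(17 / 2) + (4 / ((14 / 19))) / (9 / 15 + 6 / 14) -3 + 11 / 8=-37091 / 792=-46.83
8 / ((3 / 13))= 104 / 3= 34.67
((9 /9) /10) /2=0.05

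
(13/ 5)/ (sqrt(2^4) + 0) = 13/ 20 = 0.65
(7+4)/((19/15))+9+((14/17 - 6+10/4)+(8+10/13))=199679/8398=23.78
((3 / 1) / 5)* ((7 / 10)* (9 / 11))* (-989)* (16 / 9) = -166152 / 275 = -604.19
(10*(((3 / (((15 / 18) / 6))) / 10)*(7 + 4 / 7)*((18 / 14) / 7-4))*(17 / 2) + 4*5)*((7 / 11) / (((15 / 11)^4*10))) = -6032090669 / 62015625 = -97.27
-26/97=-0.27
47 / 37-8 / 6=-7 / 111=-0.06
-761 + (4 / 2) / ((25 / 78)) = -18869 / 25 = -754.76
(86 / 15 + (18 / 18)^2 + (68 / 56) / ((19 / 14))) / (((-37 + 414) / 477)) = 345666 / 35815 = 9.65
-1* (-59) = 59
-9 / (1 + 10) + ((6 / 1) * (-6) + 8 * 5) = 35 / 11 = 3.18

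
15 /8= 1.88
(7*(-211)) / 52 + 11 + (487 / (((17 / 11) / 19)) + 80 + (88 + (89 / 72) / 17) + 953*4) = 158322875 / 15912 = 9949.90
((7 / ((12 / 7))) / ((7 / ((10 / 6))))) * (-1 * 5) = -4.86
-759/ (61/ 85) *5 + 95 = -316780/ 61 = -5193.11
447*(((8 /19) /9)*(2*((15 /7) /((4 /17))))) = 50660 /133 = 380.90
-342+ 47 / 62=-21157 / 62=-341.24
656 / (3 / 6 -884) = -1312 / 1767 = -0.74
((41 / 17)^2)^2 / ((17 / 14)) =39560654 / 1419857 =27.86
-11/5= -2.20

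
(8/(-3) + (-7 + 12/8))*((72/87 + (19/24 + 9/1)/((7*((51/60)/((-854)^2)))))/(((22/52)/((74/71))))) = -83674865267812/3465297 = -24146520.56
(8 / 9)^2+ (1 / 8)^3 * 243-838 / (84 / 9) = -25697995 / 290304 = -88.52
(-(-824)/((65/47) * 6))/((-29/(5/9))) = -19364/10179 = -1.90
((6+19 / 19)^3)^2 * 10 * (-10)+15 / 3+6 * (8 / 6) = -11764887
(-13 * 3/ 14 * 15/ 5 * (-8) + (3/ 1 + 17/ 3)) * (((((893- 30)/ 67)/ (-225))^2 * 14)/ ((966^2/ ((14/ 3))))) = 1181203634/ 68163733929375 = 0.00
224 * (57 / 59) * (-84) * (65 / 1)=-69713280 / 59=-1181581.02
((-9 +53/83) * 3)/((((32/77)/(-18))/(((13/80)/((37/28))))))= 65648583/491360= 133.61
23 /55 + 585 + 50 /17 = 550116 /935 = 588.36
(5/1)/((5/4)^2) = 16/5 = 3.20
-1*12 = -12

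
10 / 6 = 5 / 3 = 1.67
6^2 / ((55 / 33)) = 108 / 5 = 21.60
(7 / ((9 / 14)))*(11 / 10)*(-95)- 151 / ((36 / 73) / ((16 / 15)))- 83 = -208912 / 135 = -1547.50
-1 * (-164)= 164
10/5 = 2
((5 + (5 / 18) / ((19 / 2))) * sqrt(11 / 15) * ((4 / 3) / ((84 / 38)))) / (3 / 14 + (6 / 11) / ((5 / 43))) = 37840 * sqrt(165) / 917811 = 0.53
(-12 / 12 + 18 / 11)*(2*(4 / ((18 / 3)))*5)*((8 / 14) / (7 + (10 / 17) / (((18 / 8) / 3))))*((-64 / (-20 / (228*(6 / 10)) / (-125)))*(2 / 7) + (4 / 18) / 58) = -4868.93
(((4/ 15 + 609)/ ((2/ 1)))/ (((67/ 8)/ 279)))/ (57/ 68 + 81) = 77060048/ 621425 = 124.01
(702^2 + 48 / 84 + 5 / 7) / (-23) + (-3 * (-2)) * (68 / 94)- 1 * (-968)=-154775239 / 7567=-20453.98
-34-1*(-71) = 37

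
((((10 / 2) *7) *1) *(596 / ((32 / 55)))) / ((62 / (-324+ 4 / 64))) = -1486613975 / 7936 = -187325.35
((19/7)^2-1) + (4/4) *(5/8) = 2741/392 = 6.99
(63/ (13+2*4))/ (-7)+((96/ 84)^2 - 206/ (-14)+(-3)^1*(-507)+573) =103370/ 49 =2109.59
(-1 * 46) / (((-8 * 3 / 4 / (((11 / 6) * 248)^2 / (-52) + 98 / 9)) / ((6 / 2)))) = -10668550 / 117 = -91184.19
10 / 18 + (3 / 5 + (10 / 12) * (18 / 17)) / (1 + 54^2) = 1240859 / 2231505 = 0.56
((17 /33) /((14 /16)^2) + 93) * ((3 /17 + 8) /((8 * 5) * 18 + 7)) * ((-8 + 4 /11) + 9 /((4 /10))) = 2294906819 /146553022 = 15.66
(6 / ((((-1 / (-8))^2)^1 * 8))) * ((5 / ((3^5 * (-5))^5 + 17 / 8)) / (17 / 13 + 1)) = -832 / 21182215236074983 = -0.00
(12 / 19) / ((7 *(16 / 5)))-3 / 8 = -369 / 1064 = -0.35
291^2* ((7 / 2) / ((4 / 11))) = 6520437 / 8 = 815054.62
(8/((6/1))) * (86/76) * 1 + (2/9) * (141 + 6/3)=5692/171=33.29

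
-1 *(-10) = 10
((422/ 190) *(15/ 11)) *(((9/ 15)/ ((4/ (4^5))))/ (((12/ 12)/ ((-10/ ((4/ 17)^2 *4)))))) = -4390488/ 209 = -21007.12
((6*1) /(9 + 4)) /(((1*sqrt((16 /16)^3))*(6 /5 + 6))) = 5 /78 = 0.06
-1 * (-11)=11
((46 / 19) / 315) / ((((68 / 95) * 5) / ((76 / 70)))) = 437 / 187425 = 0.00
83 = 83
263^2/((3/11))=760859/3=253619.67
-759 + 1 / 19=-14420 / 19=-758.95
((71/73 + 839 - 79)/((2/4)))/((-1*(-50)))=55551/1825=30.44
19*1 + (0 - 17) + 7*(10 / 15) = 20 / 3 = 6.67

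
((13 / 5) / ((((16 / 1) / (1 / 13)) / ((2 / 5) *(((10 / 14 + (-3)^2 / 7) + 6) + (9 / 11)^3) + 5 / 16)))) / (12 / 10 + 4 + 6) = 397339 / 95406080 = 0.00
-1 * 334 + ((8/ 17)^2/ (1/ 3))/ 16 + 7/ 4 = -384033/ 1156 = -332.21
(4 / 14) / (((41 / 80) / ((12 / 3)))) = 640 / 287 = 2.23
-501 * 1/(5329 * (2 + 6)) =-501/42632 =-0.01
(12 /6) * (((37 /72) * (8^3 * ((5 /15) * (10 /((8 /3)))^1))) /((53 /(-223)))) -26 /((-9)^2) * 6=-3963236 /1431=-2769.56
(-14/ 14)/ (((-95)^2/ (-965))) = 193/ 1805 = 0.11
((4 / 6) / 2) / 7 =1 / 21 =0.05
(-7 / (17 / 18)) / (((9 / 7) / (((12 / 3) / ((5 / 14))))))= -5488 / 85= -64.56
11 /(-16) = -11 /16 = -0.69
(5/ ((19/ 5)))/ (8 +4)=25/ 228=0.11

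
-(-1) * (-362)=-362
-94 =-94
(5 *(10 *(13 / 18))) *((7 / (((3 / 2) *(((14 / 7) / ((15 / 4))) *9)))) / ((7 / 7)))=11375 / 324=35.11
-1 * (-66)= 66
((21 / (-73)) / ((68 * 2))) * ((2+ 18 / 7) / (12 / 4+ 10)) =-12 / 16133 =-0.00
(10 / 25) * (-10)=-4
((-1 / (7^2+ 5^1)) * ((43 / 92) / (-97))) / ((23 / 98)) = 2107 / 5541804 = 0.00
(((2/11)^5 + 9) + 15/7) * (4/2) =25124404/1127357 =22.29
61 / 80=0.76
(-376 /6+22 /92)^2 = 74218225 /19044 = 3897.20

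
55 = 55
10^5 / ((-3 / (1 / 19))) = -100000 / 57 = -1754.39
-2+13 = 11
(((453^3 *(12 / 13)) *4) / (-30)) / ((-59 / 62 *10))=23053999896 / 19175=1202294.65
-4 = -4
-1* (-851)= 851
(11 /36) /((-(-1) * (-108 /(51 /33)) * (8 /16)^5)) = -34 /243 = -0.14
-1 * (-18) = 18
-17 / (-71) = 17 / 71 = 0.24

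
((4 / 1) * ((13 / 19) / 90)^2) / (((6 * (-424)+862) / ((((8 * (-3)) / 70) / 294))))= 169 / 1054368322875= 0.00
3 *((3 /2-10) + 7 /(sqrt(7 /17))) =-51 /2 + 3 *sqrt(119) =7.23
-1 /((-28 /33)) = 33 /28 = 1.18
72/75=24/25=0.96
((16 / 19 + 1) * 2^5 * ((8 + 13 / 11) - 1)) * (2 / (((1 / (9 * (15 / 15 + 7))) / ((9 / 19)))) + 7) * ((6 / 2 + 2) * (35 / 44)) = 6301890000 / 43681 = 144270.74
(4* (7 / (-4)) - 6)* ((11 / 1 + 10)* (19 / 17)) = -5187 / 17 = -305.12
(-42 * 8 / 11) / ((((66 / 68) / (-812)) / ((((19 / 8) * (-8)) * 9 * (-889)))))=470057341824 / 121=3884771420.03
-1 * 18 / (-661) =18 / 661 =0.03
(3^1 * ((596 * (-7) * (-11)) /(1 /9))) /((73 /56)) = 69388704 /73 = 950530.19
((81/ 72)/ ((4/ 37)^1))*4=333/ 8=41.62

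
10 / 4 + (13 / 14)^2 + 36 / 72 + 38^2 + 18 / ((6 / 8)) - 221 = 245169 / 196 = 1250.86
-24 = -24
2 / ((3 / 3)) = 2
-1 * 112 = -112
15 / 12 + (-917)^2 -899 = 3359965 / 4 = 839991.25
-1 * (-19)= 19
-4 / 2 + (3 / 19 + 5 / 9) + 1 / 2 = -269 / 342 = -0.79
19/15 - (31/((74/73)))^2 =-76713491/82140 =-933.94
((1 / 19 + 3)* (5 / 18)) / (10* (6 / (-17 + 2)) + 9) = 29 / 171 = 0.17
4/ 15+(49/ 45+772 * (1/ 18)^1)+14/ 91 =25973/ 585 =44.40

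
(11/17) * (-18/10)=-99/85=-1.16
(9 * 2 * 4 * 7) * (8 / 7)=576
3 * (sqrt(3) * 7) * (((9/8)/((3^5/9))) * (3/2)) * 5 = 11.37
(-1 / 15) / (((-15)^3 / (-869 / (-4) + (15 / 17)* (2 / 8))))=0.00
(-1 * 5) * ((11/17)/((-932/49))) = 2695/15844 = 0.17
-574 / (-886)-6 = -2371 / 443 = -5.35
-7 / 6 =-1.17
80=80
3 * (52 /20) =39 /5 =7.80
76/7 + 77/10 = 1299/70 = 18.56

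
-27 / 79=-0.34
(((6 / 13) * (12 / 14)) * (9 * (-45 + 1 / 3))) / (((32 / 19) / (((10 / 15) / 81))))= -1273 / 1638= -0.78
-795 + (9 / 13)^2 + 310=-81884 / 169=-484.52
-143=-143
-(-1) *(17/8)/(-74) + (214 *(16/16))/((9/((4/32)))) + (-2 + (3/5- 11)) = -251921/26640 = -9.46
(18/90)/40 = 1/200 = 0.00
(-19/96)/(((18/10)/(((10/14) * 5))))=-2375/6048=-0.39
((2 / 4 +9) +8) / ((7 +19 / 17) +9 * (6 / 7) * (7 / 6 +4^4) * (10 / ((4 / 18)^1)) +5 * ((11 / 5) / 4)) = 8330 / 42499393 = 0.00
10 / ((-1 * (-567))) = 10 / 567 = 0.02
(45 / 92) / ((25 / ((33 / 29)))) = 297 / 13340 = 0.02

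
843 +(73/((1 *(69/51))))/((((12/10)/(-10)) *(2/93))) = -922997/46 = -20065.15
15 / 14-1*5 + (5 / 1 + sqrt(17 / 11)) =15 / 14 + sqrt(187) / 11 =2.31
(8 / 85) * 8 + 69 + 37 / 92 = 548613 / 7820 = 70.16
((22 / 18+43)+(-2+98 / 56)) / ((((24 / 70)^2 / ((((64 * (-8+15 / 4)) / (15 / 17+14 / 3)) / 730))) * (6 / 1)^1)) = -112084315 / 26774064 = -4.19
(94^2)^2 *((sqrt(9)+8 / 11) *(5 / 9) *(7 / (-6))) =-56018737880 / 297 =-188615279.06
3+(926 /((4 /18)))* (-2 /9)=-923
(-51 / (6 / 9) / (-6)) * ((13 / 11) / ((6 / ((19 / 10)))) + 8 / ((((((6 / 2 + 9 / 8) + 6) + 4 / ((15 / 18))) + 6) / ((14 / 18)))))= 18921289 / 2209680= 8.56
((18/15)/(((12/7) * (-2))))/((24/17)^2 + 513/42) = -14161/574830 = -0.02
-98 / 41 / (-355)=98 / 14555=0.01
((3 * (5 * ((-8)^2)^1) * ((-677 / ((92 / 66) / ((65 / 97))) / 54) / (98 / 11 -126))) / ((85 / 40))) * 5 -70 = 847530130 / 18318741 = 46.27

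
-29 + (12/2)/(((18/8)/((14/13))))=-1019/39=-26.13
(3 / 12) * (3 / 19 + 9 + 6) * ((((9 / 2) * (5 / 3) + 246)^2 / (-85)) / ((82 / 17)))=-2313441 / 3895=-593.95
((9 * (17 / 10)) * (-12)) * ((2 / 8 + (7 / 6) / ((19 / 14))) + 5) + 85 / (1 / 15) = 29121 / 190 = 153.27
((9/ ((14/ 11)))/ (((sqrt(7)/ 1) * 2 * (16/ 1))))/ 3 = 33 * sqrt(7)/ 3136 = 0.03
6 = 6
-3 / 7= -0.43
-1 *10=-10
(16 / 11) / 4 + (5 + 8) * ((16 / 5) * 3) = 6884 / 55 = 125.16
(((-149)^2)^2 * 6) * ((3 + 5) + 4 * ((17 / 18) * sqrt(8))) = 23658451248 + 67032278536 * sqrt(2) / 3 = 55257770388.79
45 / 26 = 1.73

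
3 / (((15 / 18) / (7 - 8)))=-18 / 5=-3.60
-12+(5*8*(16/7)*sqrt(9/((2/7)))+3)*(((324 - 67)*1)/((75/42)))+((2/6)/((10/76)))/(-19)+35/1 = 34097/75+98688*sqrt(14)/5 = 74305.96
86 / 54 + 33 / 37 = 2482 / 999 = 2.48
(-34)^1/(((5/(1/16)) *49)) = -17/1960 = -0.01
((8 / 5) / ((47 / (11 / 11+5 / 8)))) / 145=13 / 34075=0.00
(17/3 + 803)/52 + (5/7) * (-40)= -7109/546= -13.02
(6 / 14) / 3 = 1 / 7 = 0.14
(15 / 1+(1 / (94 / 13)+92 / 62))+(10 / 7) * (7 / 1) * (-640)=-18601163 / 2914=-6383.38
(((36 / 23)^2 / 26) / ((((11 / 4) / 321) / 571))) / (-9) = -52787808 / 75647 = -697.82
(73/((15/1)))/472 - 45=-318527/7080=-44.99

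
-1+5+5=9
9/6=3/2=1.50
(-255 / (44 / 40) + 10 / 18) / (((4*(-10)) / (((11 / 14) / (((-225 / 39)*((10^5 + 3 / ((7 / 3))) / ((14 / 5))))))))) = -416689 / 18900243000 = -0.00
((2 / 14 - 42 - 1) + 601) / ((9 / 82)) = 320374 / 63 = 5085.30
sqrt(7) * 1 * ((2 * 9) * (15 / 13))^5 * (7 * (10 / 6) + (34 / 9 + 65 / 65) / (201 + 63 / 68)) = 76776165243900000 * sqrt(7) / 1699408061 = 119530232.03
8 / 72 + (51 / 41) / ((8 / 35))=16393 / 2952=5.55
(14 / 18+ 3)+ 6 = 88 / 9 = 9.78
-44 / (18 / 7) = -154 / 9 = -17.11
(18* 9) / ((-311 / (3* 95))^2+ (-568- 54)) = -13158450 / 50425229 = -0.26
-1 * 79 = -79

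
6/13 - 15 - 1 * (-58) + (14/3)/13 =1709/39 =43.82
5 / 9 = 0.56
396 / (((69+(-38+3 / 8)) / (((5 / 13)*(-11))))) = -174240 / 3263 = -53.40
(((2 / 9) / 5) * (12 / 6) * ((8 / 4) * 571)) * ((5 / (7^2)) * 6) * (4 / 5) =36544 / 735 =49.72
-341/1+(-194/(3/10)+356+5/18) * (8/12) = -14434/27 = -534.59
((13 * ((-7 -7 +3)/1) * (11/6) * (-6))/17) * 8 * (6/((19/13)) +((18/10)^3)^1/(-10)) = 526319508/201875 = 2607.16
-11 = -11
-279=-279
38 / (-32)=-19 / 16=-1.19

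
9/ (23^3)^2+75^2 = 832701875634/ 148035889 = 5625.00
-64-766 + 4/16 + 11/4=-827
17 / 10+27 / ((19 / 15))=4373 / 190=23.02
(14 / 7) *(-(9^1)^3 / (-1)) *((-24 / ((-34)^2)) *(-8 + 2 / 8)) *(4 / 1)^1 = 271188 / 289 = 938.37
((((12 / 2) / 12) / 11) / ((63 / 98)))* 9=7 / 11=0.64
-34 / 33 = -1.03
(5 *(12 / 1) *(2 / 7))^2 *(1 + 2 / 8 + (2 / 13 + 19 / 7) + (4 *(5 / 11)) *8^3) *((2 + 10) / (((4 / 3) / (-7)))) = -121300707600 / 7007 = -17311361.15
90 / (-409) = -90 / 409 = -0.22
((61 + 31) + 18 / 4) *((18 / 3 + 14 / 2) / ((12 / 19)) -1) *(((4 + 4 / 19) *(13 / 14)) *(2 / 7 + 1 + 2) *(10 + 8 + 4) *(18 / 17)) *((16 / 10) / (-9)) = -4773523040 / 47481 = -100535.44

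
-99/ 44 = -9/ 4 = -2.25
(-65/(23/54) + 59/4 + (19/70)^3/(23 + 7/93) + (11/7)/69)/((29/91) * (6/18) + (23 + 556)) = -91007244214861/382361816032000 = -0.24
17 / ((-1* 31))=-17 / 31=-0.55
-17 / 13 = -1.31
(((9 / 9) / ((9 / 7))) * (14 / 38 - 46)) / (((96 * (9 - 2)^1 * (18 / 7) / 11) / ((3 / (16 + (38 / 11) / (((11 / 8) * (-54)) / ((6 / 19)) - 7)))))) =-474144671 / 11182841856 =-0.04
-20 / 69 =-0.29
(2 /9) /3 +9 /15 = 91 /135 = 0.67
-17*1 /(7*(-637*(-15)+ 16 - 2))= -17 /66983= -0.00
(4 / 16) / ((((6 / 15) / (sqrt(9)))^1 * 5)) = 3 / 8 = 0.38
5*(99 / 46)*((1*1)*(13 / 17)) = 8.23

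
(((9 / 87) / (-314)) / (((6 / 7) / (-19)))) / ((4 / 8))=133 / 9106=0.01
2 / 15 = 0.13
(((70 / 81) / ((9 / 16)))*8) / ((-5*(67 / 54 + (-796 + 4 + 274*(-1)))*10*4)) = 448 / 7762095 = 0.00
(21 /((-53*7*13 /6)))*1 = -0.03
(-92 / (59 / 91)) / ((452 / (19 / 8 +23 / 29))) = -1538355 / 1546744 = -0.99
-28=-28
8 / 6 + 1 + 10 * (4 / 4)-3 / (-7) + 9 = 457 / 21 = 21.76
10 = 10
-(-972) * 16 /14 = 1110.86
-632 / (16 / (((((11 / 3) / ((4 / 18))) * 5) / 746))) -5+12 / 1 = 7853 / 2984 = 2.63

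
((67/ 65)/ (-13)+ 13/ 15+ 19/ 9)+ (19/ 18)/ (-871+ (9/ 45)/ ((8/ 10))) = 76743659/ 26488215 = 2.90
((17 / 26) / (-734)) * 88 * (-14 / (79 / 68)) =356048 / 376909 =0.94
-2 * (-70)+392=532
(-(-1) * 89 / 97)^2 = 7921 / 9409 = 0.84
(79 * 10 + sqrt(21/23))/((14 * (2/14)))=sqrt(483)/46 + 395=395.48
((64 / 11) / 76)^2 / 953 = 256 / 41627993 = 0.00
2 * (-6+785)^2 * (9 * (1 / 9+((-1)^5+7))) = 66752510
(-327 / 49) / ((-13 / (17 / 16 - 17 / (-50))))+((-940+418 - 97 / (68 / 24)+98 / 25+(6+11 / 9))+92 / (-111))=-786411703157 / 1442422800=-545.20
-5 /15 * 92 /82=-46 /123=-0.37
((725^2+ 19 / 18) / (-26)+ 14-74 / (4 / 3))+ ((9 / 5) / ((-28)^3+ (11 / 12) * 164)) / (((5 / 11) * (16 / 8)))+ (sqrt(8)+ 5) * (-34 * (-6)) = -14721571670873 / 765238500+ 408 * sqrt(2) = -18660.89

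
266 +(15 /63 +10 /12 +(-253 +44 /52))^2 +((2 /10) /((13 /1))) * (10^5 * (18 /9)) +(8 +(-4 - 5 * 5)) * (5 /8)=4397024081 /66248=66372.18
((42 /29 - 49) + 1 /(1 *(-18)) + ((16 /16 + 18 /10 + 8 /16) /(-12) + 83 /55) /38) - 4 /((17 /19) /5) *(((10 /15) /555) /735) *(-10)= -19196339851411 /403501134960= -47.57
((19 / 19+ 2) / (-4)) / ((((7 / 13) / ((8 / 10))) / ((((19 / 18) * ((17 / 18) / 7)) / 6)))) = -4199 / 158760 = -0.03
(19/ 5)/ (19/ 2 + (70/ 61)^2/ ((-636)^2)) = 7149365676/ 17873420315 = 0.40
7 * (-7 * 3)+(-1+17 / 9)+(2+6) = -1243 / 9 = -138.11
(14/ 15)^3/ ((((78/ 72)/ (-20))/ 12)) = -175616/ 975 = -180.12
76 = 76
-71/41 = -1.73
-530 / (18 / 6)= -530 / 3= -176.67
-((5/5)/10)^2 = -1/100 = -0.01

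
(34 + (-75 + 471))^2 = 184900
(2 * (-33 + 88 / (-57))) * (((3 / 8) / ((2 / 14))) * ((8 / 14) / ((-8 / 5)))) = 9845 / 152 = 64.77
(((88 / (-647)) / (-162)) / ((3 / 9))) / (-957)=-4 / 1519803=-0.00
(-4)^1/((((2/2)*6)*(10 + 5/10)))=-4/63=-0.06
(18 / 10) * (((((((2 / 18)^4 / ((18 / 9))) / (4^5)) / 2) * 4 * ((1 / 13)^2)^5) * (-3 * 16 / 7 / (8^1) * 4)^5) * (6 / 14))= -32 / 81094568537715005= -0.00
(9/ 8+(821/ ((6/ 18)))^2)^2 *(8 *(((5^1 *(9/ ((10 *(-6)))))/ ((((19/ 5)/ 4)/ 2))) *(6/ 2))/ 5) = -21197287580251689/ 76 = -278911678687522.22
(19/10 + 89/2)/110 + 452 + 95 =150541/275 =547.42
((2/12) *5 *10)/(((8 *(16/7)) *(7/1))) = 25/384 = 0.07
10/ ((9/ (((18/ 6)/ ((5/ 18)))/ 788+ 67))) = 132017/ 1773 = 74.46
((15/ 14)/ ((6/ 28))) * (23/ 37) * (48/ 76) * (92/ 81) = 42320/ 18981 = 2.23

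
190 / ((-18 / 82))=-7790 / 9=-865.56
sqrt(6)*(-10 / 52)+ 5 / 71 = 5 / 71- 5*sqrt(6) / 26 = -0.40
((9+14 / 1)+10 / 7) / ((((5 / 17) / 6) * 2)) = 8721 / 35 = 249.17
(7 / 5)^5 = 16807 / 3125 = 5.38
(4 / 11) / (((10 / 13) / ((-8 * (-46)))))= 9568 / 55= 173.96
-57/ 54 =-19/ 18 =-1.06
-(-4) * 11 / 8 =11 / 2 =5.50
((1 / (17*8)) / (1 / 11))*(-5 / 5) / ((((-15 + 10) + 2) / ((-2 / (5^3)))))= -11 / 25500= -0.00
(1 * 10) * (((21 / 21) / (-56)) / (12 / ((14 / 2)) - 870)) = 5 / 24312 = 0.00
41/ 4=10.25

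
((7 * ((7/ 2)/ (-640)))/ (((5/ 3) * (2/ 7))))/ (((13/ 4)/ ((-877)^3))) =694087390857/ 41600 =16684793.05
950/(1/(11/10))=1045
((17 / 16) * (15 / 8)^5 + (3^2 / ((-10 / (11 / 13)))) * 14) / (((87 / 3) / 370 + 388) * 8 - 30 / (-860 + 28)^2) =76283039157 / 16963541426944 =0.00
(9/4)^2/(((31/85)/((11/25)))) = 15147/2480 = 6.11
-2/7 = -0.29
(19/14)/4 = 19/56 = 0.34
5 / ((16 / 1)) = 5 / 16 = 0.31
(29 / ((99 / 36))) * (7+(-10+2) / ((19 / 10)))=29.42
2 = 2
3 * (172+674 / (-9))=874 / 3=291.33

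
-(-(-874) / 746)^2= -1.37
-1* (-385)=385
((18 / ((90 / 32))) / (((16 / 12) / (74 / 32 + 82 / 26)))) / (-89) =-3411 / 11570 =-0.29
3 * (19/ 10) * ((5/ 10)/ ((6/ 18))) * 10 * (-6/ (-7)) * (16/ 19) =432/ 7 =61.71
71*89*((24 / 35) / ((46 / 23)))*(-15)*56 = -1819872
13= 13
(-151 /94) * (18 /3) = -453 /47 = -9.64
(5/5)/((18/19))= 19/18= 1.06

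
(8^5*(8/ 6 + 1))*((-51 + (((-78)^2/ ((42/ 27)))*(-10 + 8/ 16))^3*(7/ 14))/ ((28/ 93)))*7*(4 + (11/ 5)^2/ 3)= -313515095250056038273024/ 1225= -255930690000045745529.00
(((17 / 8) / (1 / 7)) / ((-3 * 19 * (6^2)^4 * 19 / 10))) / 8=-595 / 58208772096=-0.00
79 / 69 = 1.14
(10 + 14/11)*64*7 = 55552/11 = 5050.18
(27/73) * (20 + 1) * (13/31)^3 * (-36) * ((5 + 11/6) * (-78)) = 10990.94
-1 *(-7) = 7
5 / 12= 0.42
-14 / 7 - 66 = -68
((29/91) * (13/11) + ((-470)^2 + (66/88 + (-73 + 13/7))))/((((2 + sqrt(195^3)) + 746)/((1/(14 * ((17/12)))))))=-408093810/335913179 + 39789146475 * sqrt(195)/125631528946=3.21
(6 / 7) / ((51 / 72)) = 144 / 119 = 1.21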